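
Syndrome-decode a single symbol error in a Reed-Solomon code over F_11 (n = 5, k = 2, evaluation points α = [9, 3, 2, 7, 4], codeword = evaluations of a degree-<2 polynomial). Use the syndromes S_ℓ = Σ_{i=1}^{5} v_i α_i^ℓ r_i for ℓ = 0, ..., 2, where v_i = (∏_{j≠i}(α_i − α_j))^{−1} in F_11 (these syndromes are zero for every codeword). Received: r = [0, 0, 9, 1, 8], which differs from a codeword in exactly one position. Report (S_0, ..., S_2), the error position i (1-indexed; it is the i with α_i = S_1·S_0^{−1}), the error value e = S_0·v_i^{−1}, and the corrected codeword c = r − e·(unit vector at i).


S = (7, 10, 8), error at position 2, error magnitude e = 8, c = [0, 3, 9, 1, 8].

Step 1: column multipliers v_i = (∏_{j≠i}(α_i − α_j))^{−1} mod 11.
  i = 1 (α = 9): (9−3)(9−2)(9−7)(9−4) = 6·7·2·5 = 420 ≡ 2, so v_1 = 2^{−1} = 6 (mod 11).
  i = 2 (α = 3): (3−9)(3−2)(3−7)(3−4) = (−6)·1·(−4)·(−1) = −24 ≡ 9, so v_2 = 9^{−1} = 5 (mod 11).
  i = 3 (α = 2): (2−9)(2−3)(2−7)(2−4) = (−7)·(−1)·(−5)·(−2) = 70 ≡ 4, so v_3 = 4^{−1} = 3 (mod 11).
  i = 4 (α = 7): (7−9)(7−3)(7−2)(7−4) = (−2)·4·5·3 = −120 ≡ 1, so v_4 = 1^{−1} = 1 (mod 11).
  i = 5 (α = 4): (4−9)(4−3)(4−2)(4−7) = (−5)·1·2·(−3) = 30 ≡ 8, so v_5 = 8^{−1} = 7 (mod 11).
  v = [6, 5, 3, 1, 7].
Step 2: syndromes of r = [0, 0, 9, 1, 8] (all sums mod 11).
  S_0 = Σ v_i r_i = 6·0 + 5·0 + 3·9 + 1·1 + 7·8 = 84 ≡ 7.
  S_1 = Σ v_i α_i r_i = 6·9·0 + 5·3·0 + 3·2·9 + 1·7·1 + 7·4·8 = 285 ≡ 10.
  α_i^2 mod 11 = [4, 9, 4, 5, 5].
  S_2 = Σ v_i α_i^2 r_i = 6·4·0 + 5·9·0 + 3·4·9 + 1·5·1 + 7·5·8 = 393 ≡ 8.
  S = (7, 10, 8) ≠ 0, so r is not a codeword (an error is present).
Step 3: locate the error. For a single error e at position i, S_ℓ = v_i·e·α_i^ℓ, so α_err = S_1/S_0.
  S_0^{−1} = 7^{−1} = 8 (mod 11), so α_err = 10·8 = 80 ≡ 3 = α_2. Error position i = 2.
  Consistency check: S_2/S_1 = 8·10 = 80 ≡ 3 = α_err ✓ (single-error assumption holds).
Step 4: error magnitude e = S_0/v_2 = S_0·∏_{j≠2}(α_2 − α_j) = 7·9 = 63 ≡ 8 (mod 11).
Step 5: correct position 2: c_2 = r_2 − e = 0 − 8 ≡ 3 (mod 11). Hence c = [0, 3, 9, 1, 8].
  Check: interpolating c through the α_i gives m(x) = 10 + 5·x (degree < 2) with m(α_i) = c_i for every i, so c is indeed a codeword.


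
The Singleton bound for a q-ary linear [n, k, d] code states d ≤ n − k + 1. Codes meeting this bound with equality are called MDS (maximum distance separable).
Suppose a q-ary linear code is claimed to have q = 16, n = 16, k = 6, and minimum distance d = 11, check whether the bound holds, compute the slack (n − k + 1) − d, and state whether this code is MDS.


Singleton RHS = n − k + 1 = 11, slack = 0, bound satisfied, MDS.

Singleton bound: d ≤ n − k + 1.
Here n = 16, k = 6, so n − k + 1 = 11.
Given d = 11, check d ≤ 11: YES.
Slack = (n − k + 1) − d = 0.
The code is MDS (slack = 0).
Description: the claimed parameters are [16, 6, 11]_16; such a code would be MDS (meets Singleton bound).


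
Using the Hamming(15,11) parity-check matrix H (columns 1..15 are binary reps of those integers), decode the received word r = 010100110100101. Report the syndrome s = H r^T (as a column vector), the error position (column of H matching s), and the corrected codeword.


s = (0, 0, 0, 1)^T, error position = 1, corrected codeword c = 110100110100101

Compute s = H r^T mod 2 one row at a time:
  s_1 = 1 + 0 + 1 + 0 + 0 + 1 + 0 + 1 = 4 ≡ 0 (mod 2).
  s_2 = 1 + 0 + 0 + 1 + 0 + 1 + 0 + 1 = 4 ≡ 0 (mod 2).
  s_3 = 1 + 0 + 0 + 1 + 1 + 0 + 0 + 1 = 4 ≡ 0 (mod 2).
  s_4 = 0 + 0 + 0 + 1 + 0 + 0 + 1 + 1 = 3 ≡ 1 (mod 2).
s = (0, 0, 0, 1)^T — this equals column 1 of H (binary 0001), so error is at position 1.
Correct: flip bit 1 of r = 010100110100101 to get c = 110100110100101.


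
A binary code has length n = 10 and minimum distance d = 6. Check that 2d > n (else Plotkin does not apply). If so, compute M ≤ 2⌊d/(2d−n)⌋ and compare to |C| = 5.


Plotkin bound M ≤ 6; given |C| = 5 ≤ bound (satisfied).

Check applicability: 2d = 12, n = 10.
2d − n = 2 > 0, so Plotkin applies.
Compute d/(2d−n) = 6/2 ≈ 3.0000.
⌊d/(2d−n)⌋ = 3.
Plotkin bound: M ≤ 2·3 = 6.
Given |C| = 5, check: satisfied.
This |C| is below the Plotkin bound.


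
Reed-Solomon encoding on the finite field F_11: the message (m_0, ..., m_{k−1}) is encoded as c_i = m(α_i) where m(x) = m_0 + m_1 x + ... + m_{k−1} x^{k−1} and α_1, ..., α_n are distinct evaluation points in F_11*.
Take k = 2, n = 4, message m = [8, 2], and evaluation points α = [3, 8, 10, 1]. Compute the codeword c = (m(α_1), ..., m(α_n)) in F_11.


c = [3, 2, 6, 10]

Message polynomial: m(x) = 8 + 2·x (mod 11).
For each evaluation point α_i, compute m(α_i) mod 11:
  α_1 = 3: Horner steps 2 → 3, so m(3) = 3.
  α_2 = 8: Horner steps 2 → 2, so m(8) = 2.
  α_3 = 10: Horner steps 2 → 6, so m(10) = 6.
  α_4 = 1: Horner steps 2 → 10, so m(1) = 10.
Codeword c = [3, 2, 6, 10] ∈ F_11^4.


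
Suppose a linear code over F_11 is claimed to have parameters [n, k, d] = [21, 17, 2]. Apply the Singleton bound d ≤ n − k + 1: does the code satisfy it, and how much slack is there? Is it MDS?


Singleton RHS = n − k + 1 = 5, slack = 3, bound satisfied, not MDS.

Singleton bound: d ≤ n − k + 1.
Here n = 21, k = 17, so n − k + 1 = 5.
Given d = 2, check d ≤ 5: YES.
Slack = (n − k + 1) − d = 3.
The code is NOT MDS (slack = 3 > 0).
Description: the claimed parameters are [21, 17, 2]_11; such a code would be non-MDS.


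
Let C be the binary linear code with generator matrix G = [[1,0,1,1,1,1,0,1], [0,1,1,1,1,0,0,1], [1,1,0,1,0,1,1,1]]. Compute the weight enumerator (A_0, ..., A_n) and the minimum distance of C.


Weight distribution: A_0 = 1, A_3 = 2, A_4 = 1, A_5 = 2, A_6 = 2. Minimum distance d = 3.

Enumerate all 2^3 = 8 messages m ∈ F_2^3.
For each, compute codeword c = mG in F_2^8, then tally its weight.
  m = 000 → c = 00000000, weight = 0.
  m = 100 → c = 10111101, weight = 6.
  m = 010 → c = 01111001, weight = 5.
  m = 110 → c = 11000100, weight = 3.
  m = 001 → c = 11010111, weight = 6.
  m = 101 → c = 01101010, weight = 4.
  m = 011 → c = 10101110, weight = 5.
  m = 111 → c = 00010011, weight = 3.
Tally weights:
  weight 0: 1 codewords.
  weight 3: 2 codewords.
  weight 4: 1 codewords.
  weight 5: 2 codewords.
  weight 6: 2 codewords.
Minimum distance d = smallest w > 0 with A_w > 0 = 3.
Sanity: Σ A_w = 8 = 2^3 = 8 ✓.


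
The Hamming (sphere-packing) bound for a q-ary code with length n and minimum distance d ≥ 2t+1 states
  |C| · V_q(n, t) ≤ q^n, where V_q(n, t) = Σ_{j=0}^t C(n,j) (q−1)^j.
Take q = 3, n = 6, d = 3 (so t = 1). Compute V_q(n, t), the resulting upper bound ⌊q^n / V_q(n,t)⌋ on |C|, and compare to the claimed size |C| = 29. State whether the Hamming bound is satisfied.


V_q(n, t) = 13, q^n = 729, Hamming bound = 56, |C| = 29 ≤ bound (satisfied).

Step 1: Compute V_q(n, t) = Σ_{j=0}^1 C(n, j) (q−1)^j.
  j = 0: C(6,0)·(2)^0 = 1·1 = 1.
  j = 1: C(6,1)·(2)^1 = 6·2 = 12.
  V_q(n, t) = 1 + 12 = 13.
Step 2: q^n = 3^6 = 729.
Step 3: Hamming bound ⌊q^n / V_q(n,t)⌋ = ⌊729/13⌋ = 56.
Step 4: Compare |C| = 29 to 56: satisfied.
The claimed |C| lies below the Hamming bound.


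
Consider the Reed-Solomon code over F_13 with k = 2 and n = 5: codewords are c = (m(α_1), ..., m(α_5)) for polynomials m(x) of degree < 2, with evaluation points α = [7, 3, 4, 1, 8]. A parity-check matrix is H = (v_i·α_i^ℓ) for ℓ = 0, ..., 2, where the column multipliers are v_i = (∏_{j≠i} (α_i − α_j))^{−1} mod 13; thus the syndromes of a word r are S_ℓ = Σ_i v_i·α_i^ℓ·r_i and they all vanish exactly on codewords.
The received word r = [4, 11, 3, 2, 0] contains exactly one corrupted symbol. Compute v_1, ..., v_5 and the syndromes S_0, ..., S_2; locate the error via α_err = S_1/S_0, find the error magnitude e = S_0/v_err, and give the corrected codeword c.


S = (9, 1, 3), error at position 2, error magnitude e = 4, c = [4, 7, 3, 2, 0].

Step 1: column multipliers v_i = (∏_{j≠i}(α_i − α_j))^{−1} mod 13.
  i = 1 (α = 7): (7−3)(7−4)(7−1)(7−8) = 4·3·6·(−1) = −72 ≡ 6, so v_1 = 6^{−1} = 11 (mod 13).
  i = 2 (α = 3): (3−7)(3−4)(3−1)(3−8) = (−4)·(−1)·2·(−5) = −40 ≡ 12, so v_2 = 12^{−1} = 12 (mod 13).
  i = 3 (α = 4): (4−7)(4−3)(4−1)(4−8) = (−3)·1·3·(−4) = 36 ≡ 10, so v_3 = 10^{−1} = 4 (mod 13).
  i = 4 (α = 1): (1−7)(1−3)(1−4)(1−8) = (−6)·(−2)·(−3)·(−7) = 252 ≡ 5, so v_4 = 5^{−1} = 8 (mod 13).
  i = 5 (α = 8): (8−7)(8−3)(8−4)(8−1) = 1·5·4·7 = 140 ≡ 10, so v_5 = 10^{−1} = 4 (mod 13).
  v = [11, 12, 4, 8, 4].
Step 2: syndromes of r = [4, 11, 3, 2, 0] (all sums mod 13).
  S_0 = Σ v_i r_i = 11·4 + 12·11 + 4·3 + 8·2 + 4·0 = 204 ≡ 9.
  S_1 = Σ v_i α_i r_i = 11·7·4 + 12·3·11 + 4·4·3 + 8·1·2 + 4·8·0 = 768 ≡ 1.
  α_i^2 mod 13 = [10, 9, 3, 1, 12].
  S_2 = Σ v_i α_i^2 r_i = 11·10·4 + 12·9·11 + 4·3·3 + 8·1·2 + 4·12·0 = 1680 ≡ 3.
  S = (9, 1, 3) ≠ 0, so r is not a codeword (an error is present).
Step 3: locate the error. For a single error e at position i, S_ℓ = v_i·e·α_i^ℓ, so α_err = S_1/S_0.
  S_0^{−1} = 9^{−1} = 3 (mod 13), so α_err = 1·3 = 3 ≡ 3 = α_2. Error position i = 2.
  Consistency check: S_2/S_1 = 3·1 = 3 ≡ 3 = α_err ✓ (single-error assumption holds).
Step 4: error magnitude e = S_0/v_2 = S_0·∏_{j≠2}(α_2 − α_j) = 9·12 = 108 ≡ 4 (mod 13).
Step 5: correct position 2: c_2 = r_2 − e = 11 − 4 ≡ 7 (mod 13). Hence c = [4, 7, 3, 2, 0].
  Check: interpolating c through the α_i gives m(x) = 6 + 9·x (degree < 2) with m(α_i) = c_i for every i, so c is indeed a codeword.


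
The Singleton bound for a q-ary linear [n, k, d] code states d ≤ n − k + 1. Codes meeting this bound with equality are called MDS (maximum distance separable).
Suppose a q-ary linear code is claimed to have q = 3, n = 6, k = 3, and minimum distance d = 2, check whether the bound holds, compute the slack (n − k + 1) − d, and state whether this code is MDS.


Singleton RHS = n − k + 1 = 4, slack = 2, bound satisfied, not MDS.

Singleton bound: d ≤ n − k + 1.
Here n = 6, k = 3, so n − k + 1 = 4.
Given d = 2, check d ≤ 4: YES.
Slack = (n − k + 1) − d = 2.
The code is NOT MDS (slack = 2 > 0).
Description: the claimed parameters are [6, 3, 2]_3; such a code would be non-MDS.


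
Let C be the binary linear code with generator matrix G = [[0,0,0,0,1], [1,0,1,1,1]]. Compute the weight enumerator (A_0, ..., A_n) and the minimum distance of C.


Weight distribution: A_0 = 1, A_1 = 1, A_3 = 1, A_4 = 1. Minimum distance d = 1.

Enumerate all 2^2 = 4 messages m ∈ F_2^2.
For each, compute codeword c = mG in F_2^5, then tally its weight.
  m = 00 → c = 00000, weight = 0.
  m = 10 → c = 00001, weight = 1.
  m = 01 → c = 10111, weight = 4.
  m = 11 → c = 10110, weight = 3.
Tally weights:
  weight 0: 1 codewords.
  weight 1: 1 codewords.
  weight 3: 1 codewords.
  weight 4: 1 codewords.
Minimum distance d = smallest w > 0 with A_w > 0 = 1.
Sanity: Σ A_w = 4 = 2^2 = 4 ✓.


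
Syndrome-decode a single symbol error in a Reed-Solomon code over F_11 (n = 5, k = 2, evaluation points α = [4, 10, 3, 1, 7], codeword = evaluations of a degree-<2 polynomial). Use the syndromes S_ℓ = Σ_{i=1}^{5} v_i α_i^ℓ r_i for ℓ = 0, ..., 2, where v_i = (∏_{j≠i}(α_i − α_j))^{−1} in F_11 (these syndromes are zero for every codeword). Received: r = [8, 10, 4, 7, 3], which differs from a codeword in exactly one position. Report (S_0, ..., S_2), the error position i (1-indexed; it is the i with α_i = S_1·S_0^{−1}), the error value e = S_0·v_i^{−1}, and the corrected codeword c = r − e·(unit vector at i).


S = (4, 6, 9), error at position 5, error magnitude e = 5, c = [8, 10, 4, 7, 9].

Step 1: column multipliers v_i = (∏_{j≠i}(α_i − α_j))^{−1} mod 11.
  i = 1 (α = 4): (4−10)(4−3)(4−1)(4−7) = (−6)·1·3·(−3) = 54 ≡ 10, so v_1 = 10^{−1} = 10 (mod 11).
  i = 2 (α = 10): (10−4)(10−3)(10−1)(10−7) = 6·7·9·3 = 1134 ≡ 1, so v_2 = 1^{−1} = 1 (mod 11).
  i = 3 (α = 3): (3−4)(3−10)(3−1)(3−7) = (−1)·(−7)·2·(−4) = −56 ≡ 10, so v_3 = 10^{−1} = 10 (mod 11).
  i = 4 (α = 1): (1−4)(1−10)(1−3)(1−7) = (−3)·(−9)·(−2)·(−6) = 324 ≡ 5, so v_4 = 5^{−1} = 9 (mod 11).
  i = 5 (α = 7): (7−4)(7−10)(7−3)(7−1) = 3·(−3)·4·6 = −216 ≡ 4, so v_5 = 4^{−1} = 3 (mod 11).
  v = [10, 1, 10, 9, 3].
Step 2: syndromes of r = [8, 10, 4, 7, 3] (all sums mod 11).
  S_0 = Σ v_i r_i = 10·8 + 1·10 + 10·4 + 9·7 + 3·3 = 202 ≡ 4.
  S_1 = Σ v_i α_i r_i = 10·4·8 + 1·10·10 + 10·3·4 + 9·1·7 + 3·7·3 = 666 ≡ 6.
  α_i^2 mod 11 = [5, 1, 9, 1, 5].
  S_2 = Σ v_i α_i^2 r_i = 10·5·8 + 1·1·10 + 10·9·4 + 9·1·7 + 3·5·3 = 878 ≡ 9.
  S = (4, 6, 9) ≠ 0, so r is not a codeword (an error is present).
Step 3: locate the error. For a single error e at position i, S_ℓ = v_i·e·α_i^ℓ, so α_err = S_1/S_0.
  S_0^{−1} = 4^{−1} = 3 (mod 11), so α_err = 6·3 = 18 ≡ 7 = α_5. Error position i = 5.
  Consistency check: S_2/S_1 = 9·2 = 18 ≡ 7 = α_err ✓ (single-error assumption holds).
Step 4: error magnitude e = S_0/v_5 = S_0·∏_{j≠5}(α_5 − α_j) = 4·4 = 16 ≡ 5 (mod 11).
Step 5: correct position 5: c_5 = r_5 − e = 3 − 5 ≡ 9 (mod 11). Hence c = [8, 10, 4, 7, 9].
  Check: interpolating c through the α_i gives m(x) = 3 + 4·x (degree < 2) with m(α_i) = c_i for every i, so c is indeed a codeword.


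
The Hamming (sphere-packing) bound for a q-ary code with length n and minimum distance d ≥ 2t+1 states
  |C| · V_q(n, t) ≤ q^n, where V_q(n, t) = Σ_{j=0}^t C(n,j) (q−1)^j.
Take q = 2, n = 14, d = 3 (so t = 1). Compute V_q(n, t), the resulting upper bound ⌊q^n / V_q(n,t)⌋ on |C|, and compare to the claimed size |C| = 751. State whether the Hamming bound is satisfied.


V_q(n, t) = 15, q^n = 16384, Hamming bound = 1092, |C| = 751 ≤ bound (satisfied).

Step 1: Compute V_q(n, t) = Σ_{j=0}^1 C(n, j) (q−1)^j.
  j = 0: C(14,0)·(1)^0 = 1·1 = 1.
  j = 1: C(14,1)·(1)^1 = 14·1 = 14.
  V_q(n, t) = 1 + 14 = 15.
Step 2: q^n = 2^14 = 16384.
Step 3: Hamming bound ⌊q^n / V_q(n,t)⌋ = ⌊16384/15⌋ = 1092.
Step 4: Compare |C| = 751 to 1092: satisfied.
The claimed |C| lies below the Hamming bound.


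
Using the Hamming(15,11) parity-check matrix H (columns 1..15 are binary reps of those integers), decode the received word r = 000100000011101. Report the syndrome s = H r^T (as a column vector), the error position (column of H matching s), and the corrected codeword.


s = (0, 0, 0, 1)^T, error position = 1, corrected codeword c = 100100000011101

Compute s = H r^T mod 2 one row at a time:
  s_1 = 0 + 0 + 0 + 1 + 1 + 1 + 0 + 1 = 4 ≡ 0 (mod 2).
  s_2 = 1 + 0 + 0 + 0 + 1 + 1 + 0 + 1 = 4 ≡ 0 (mod 2).
  s_3 = 0 + 0 + 0 + 0 + 0 + 1 + 0 + 1 = 2 ≡ 0 (mod 2).
  s_4 = 0 + 0 + 0 + 0 + 0 + 1 + 1 + 1 = 3 ≡ 1 (mod 2).
s = (0, 0, 0, 1)^T — this equals column 1 of H (binary 0001), so error is at position 1.
Correct: flip bit 1 of r = 000100000011101 to get c = 100100000011101.


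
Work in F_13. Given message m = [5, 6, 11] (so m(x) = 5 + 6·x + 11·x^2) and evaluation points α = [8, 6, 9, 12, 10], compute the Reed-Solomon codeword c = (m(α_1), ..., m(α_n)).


c = [3, 8, 1, 10, 8]

Message polynomial: m(x) = 5 + 6·x + 11·x^2 (mod 13).
For each evaluation point α_i, compute m(α_i) mod 13:
  α_1 = 8: Horner steps 11 → 3 → 3, so m(8) = 3.
  α_2 = 6: Horner steps 11 → 7 → 8, so m(6) = 8.
  α_3 = 9: Horner steps 11 → 1 → 1, so m(9) = 1.
  α_4 = 12: Horner steps 11 → 8 → 10, so m(12) = 10.
  α_5 = 10: Horner steps 11 → 12 → 8, so m(10) = 8.
Codeword c = [3, 8, 1, 10, 8] ∈ F_13^5.


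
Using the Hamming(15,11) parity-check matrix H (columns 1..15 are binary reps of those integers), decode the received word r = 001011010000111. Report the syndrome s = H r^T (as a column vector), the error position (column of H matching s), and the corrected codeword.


s = (0, 1, 0, 0)^T, error position = 4, corrected codeword c = 001111010000111

Compute s = H r^T mod 2 one row at a time:
  s_1 = 1 + 0 + 0 + 0 + 0 + 1 + 1 + 1 = 4 ≡ 0 (mod 2).
  s_2 = 0 + 1 + 1 + 0 + 0 + 1 + 1 + 1 = 5 ≡ 1 (mod 2).
  s_3 = 0 + 1 + 1 + 0 + 0 + 0 + 1 + 1 = 4 ≡ 0 (mod 2).
  s_4 = 0 + 1 + 1 + 0 + 0 + 0 + 1 + 1 = 4 ≡ 0 (mod 2).
s = (0, 1, 0, 0)^T — this equals column 4 of H (binary 0100), so error is at position 4.
Correct: flip bit 4 of r = 001011010000111 to get c = 001111010000111.


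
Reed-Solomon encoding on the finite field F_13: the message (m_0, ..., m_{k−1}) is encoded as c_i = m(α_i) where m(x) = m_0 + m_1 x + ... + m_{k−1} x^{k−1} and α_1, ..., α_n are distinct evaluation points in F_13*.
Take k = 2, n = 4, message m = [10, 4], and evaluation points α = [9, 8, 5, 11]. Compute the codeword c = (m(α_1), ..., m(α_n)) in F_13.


c = [7, 3, 4, 2]

Message polynomial: m(x) = 10 + 4·x (mod 13).
For each evaluation point α_i, compute m(α_i) mod 13:
  α_1 = 9: Horner steps 4 → 7, so m(9) = 7.
  α_2 = 8: Horner steps 4 → 3, so m(8) = 3.
  α_3 = 5: Horner steps 4 → 4, so m(5) = 4.
  α_4 = 11: Horner steps 4 → 2, so m(11) = 2.
Codeword c = [7, 3, 4, 2] ∈ F_13^4.


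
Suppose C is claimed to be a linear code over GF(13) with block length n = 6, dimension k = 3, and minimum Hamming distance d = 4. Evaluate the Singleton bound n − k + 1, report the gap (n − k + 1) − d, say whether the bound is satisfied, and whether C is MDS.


Singleton RHS = n − k + 1 = 4, slack = 0, bound satisfied, MDS.

Singleton bound: d ≤ n − k + 1.
Here n = 6, k = 3, so n − k + 1 = 4.
Given d = 4, check d ≤ 4: YES.
Slack = (n − k + 1) − d = 0.
The code is MDS (slack = 0).
Description: the claimed parameters are [6, 3, 4]_13; such a code would be MDS (meets Singleton bound).


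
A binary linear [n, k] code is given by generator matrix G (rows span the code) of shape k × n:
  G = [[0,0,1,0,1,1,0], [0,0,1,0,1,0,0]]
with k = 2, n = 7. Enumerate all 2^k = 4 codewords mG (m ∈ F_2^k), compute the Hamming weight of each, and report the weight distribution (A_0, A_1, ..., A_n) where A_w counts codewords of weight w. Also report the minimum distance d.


Weight distribution: A_0 = 1, A_1 = 1, A_2 = 1, A_3 = 1. Minimum distance d = 1.

Enumerate all 2^2 = 4 messages m ∈ F_2^2.
For each, compute codeword c = mG in F_2^7, then tally its weight.
  m = 00 → c = 0000000, weight = 0.
  m = 10 → c = 0010110, weight = 3.
  m = 01 → c = 0010100, weight = 2.
  m = 11 → c = 0000010, weight = 1.
Tally weights:
  weight 0: 1 codewords.
  weight 1: 1 codewords.
  weight 2: 1 codewords.
  weight 3: 1 codewords.
Minimum distance d = smallest w > 0 with A_w > 0 = 1.
Sanity: Σ A_w = 4 = 2^2 = 4 ✓.


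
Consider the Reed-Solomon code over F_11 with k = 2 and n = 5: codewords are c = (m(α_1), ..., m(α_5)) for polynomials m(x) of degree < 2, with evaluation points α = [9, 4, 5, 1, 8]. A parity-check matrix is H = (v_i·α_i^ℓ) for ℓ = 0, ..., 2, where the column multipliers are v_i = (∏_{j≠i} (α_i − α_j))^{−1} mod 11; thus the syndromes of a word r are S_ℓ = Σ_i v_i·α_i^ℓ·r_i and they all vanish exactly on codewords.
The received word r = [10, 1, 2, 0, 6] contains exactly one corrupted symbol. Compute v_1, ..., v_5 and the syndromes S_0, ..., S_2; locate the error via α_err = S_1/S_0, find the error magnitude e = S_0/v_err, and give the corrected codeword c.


S = (2, 10, 6), error at position 3, error magnitude e = 8, c = [10, 1, 5, 0, 6].

Step 1: column multipliers v_i = (∏_{j≠i}(α_i − α_j))^{−1} mod 11.
  i = 1 (α = 9): (9−4)(9−5)(9−1)(9−8) = 5·4·8·1 = 160 ≡ 6, so v_1 = 6^{−1} = 2 (mod 11).
  i = 2 (α = 4): (4−9)(4−5)(4−1)(4−8) = (−5)·(−1)·3·(−4) = −60 ≡ 6, so v_2 = 6^{−1} = 2 (mod 11).
  i = 3 (α = 5): (5−9)(5−4)(5−1)(5−8) = (−4)·1·4·(−3) = 48 ≡ 4, so v_3 = 4^{−1} = 3 (mod 11).
  i = 4 (α = 1): (1−9)(1−4)(1−5)(1−8) = (−8)·(−3)·(−4)·(−7) = 672 ≡ 1, so v_4 = 1^{−1} = 1 (mod 11).
  i = 5 (α = 8): (8−9)(8−4)(8−5)(8−1) = (−1)·4·3·7 = −84 ≡ 4, so v_5 = 4^{−1} = 3 (mod 11).
  v = [2, 2, 3, 1, 3].
Step 2: syndromes of r = [10, 1, 2, 0, 6] (all sums mod 11).
  S_0 = Σ v_i r_i = 2·10 + 2·1 + 3·2 + 1·0 + 3·6 = 46 ≡ 2.
  S_1 = Σ v_i α_i r_i = 2·9·10 + 2·4·1 + 3·5·2 + 1·1·0 + 3·8·6 = 362 ≡ 10.
  α_i^2 mod 11 = [4, 5, 3, 1, 9].
  S_2 = Σ v_i α_i^2 r_i = 2·4·10 + 2·5·1 + 3·3·2 + 1·1·0 + 3·9·6 = 270 ≡ 6.
  S = (2, 10, 6) ≠ 0, so r is not a codeword (an error is present).
Step 3: locate the error. For a single error e at position i, S_ℓ = v_i·e·α_i^ℓ, so α_err = S_1/S_0.
  S_0^{−1} = 2^{−1} = 6 (mod 11), so α_err = 10·6 = 60 ≡ 5 = α_3. Error position i = 3.
  Consistency check: S_2/S_1 = 6·10 = 60 ≡ 5 = α_err ✓ (single-error assumption holds).
Step 4: error magnitude e = S_0/v_3 = S_0·∏_{j≠3}(α_3 − α_j) = 2·4 = 8 ≡ 8 (mod 11).
Step 5: correct position 3: c_3 = r_3 − e = 2 − 8 ≡ 5 (mod 11). Hence c = [10, 1, 5, 0, 6].
  Check: interpolating c through the α_i gives m(x) = 7 + 4·x (degree < 2) with m(α_i) = c_i for every i, so c is indeed a codeword.


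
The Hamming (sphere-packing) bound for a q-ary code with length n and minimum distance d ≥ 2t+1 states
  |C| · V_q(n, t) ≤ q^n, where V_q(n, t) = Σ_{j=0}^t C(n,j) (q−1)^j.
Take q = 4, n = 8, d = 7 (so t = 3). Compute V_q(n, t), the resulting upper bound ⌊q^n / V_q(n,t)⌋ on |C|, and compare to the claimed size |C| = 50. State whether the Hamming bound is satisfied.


V_q(n, t) = 1789, q^n = 65536, Hamming bound = 36, |C| = 50 > bound (violated).

Step 1: Compute V_q(n, t) = Σ_{j=0}^3 C(n, j) (q−1)^j.
  j = 0: C(8,0)·(3)^0 = 1·1 = 1.
  j = 1: C(8,1)·(3)^1 = 8·3 = 24.
  j = 2: C(8,2)·(3)^2 = 28·9 = 252.
  j = 3: C(8,3)·(3)^3 = 56·27 = 1512.
  V_q(n, t) = 1 + 24 + 252 + 1512 = 1789.
Step 2: q^n = 4^8 = 65536.
Step 3: Hamming bound ⌊q^n / V_q(n,t)⌋ = ⌊65536/1789⌋ = 36.
Step 4: Compare |C| = 50 to 36: violated.
The claimed |C| lies above the Hamming bound, so no 4-ary code of length 8 with d ≥ 7 can have 50 codewords.


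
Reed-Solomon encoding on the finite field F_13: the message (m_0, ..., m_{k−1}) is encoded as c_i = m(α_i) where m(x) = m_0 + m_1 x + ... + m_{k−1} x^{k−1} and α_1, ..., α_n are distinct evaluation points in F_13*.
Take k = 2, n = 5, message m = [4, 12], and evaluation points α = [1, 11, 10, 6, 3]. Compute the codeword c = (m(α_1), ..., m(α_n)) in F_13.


c = [3, 6, 7, 11, 1]

Message polynomial: m(x) = 4 + 12·x (mod 13).
For each evaluation point α_i, compute m(α_i) mod 13:
  α_1 = 1: Horner steps 12 → 3, so m(1) = 3.
  α_2 = 11: Horner steps 12 → 6, so m(11) = 6.
  α_3 = 10: Horner steps 12 → 7, so m(10) = 7.
  α_4 = 6: Horner steps 12 → 11, so m(6) = 11.
  α_5 = 3: Horner steps 12 → 1, so m(3) = 1.
Codeword c = [3, 6, 7, 11, 1] ∈ F_13^5.


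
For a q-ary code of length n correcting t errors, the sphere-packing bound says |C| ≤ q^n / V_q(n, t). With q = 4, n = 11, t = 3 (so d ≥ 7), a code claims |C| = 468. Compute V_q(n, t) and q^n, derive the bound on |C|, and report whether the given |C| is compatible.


V_q(n, t) = 4984, q^n = 4194304, Hamming bound = 841, |C| = 468 ≤ bound (satisfied).

Step 1: Compute V_q(n, t) = Σ_{j=0}^3 C(n, j) (q−1)^j.
  j = 0: C(11,0)·(3)^0 = 1·1 = 1.
  j = 1: C(11,1)·(3)^1 = 11·3 = 33.
  j = 2: C(11,2)·(3)^2 = 55·9 = 495.
  j = 3: C(11,3)·(3)^3 = 165·27 = 4455.
  V_q(n, t) = 1 + 33 + 495 + 4455 = 4984.
Step 2: q^n = 4^11 = 4194304.
Step 3: Hamming bound ⌊q^n / V_q(n,t)⌋ = ⌊4194304/4984⌋ = 841.
Step 4: Compare |C| = 468 to 841: satisfied.
The claimed |C| lies below the Hamming bound.


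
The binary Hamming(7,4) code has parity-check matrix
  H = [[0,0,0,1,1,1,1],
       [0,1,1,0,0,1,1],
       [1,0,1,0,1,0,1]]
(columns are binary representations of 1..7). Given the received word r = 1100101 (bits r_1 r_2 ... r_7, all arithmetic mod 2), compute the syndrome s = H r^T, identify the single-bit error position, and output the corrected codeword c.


s = (0, 0, 1)^T, error position = 1, corrected codeword c = 0100101

Compute s = H r^T mod 2 one row at a time:
  s_1 = 0 + 1 + 0 + 1 = 2 ≡ 0 (mod 2).
  s_2 = 1 + 0 + 0 + 1 = 2 ≡ 0 (mod 2).
  s_3 = 1 + 0 + 1 + 1 = 3 ≡ 1 (mod 2).
s = (0, 0, 1)^T — this equals column 1 of H (binary 001), so error is at position 1.
Correct: flip bit 1 of r = 1100101 to get c = 0100101.


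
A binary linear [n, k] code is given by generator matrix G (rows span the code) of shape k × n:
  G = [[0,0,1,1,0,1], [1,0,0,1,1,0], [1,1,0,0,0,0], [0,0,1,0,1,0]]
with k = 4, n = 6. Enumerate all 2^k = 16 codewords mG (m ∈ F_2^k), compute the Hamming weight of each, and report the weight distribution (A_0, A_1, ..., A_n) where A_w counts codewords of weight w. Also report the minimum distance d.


Weight distribution: A_0 = 1, A_2 = 4, A_3 = 6, A_4 = 3, A_5 = 2. Minimum distance d = 2.

Enumerate all 2^4 = 16 messages m ∈ F_2^4.
For each, compute codeword c = mG in F_2^6, then tally its weight.
  m = 0000 → c = 000000, weight = 0.
  m = 1000 → c = 001101, weight = 3.
  m = 0100 → c = 100110, weight = 3.
  m = 1100 → c = 101011, weight = 4.
  m = 0010 → c = 110000, weight = 2.
  m = 1010 → c = 111101, weight = 5.
  m = 0110 → c = 010110, weight = 3.
  m = 1110 → c = 011011, weight = 4.
  m = 0001 → c = 001010, weight = 2.
  m = 1001 → c = 000111, weight = 3.
  m = 0101 → c = 101100, weight = 3.
  m = 1101 → c = 100001, weight = 2.
  m = 0011 → c = 111010, weight = 4.
  m = 1011 → c = 110111, weight = 5.
  m = 0111 → c = 011100, weight = 3.
  m = 1111 → c = 010001, weight = 2.
Tally weights:
  weight 0: 1 codewords.
  weight 2: 4 codewords.
  weight 3: 6 codewords.
  weight 4: 3 codewords.
  weight 5: 2 codewords.
Minimum distance d = smallest w > 0 with A_w > 0 = 2.
Sanity: Σ A_w = 16 = 2^4 = 16 ✓.


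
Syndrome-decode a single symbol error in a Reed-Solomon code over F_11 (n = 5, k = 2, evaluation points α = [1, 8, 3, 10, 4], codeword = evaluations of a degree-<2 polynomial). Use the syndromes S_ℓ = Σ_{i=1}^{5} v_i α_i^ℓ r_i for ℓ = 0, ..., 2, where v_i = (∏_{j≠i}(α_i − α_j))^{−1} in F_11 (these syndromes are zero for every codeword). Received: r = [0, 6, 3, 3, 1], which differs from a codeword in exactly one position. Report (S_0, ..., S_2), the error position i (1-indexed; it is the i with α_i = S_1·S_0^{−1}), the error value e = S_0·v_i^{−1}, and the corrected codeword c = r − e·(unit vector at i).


S = (4, 1, 3), error at position 3, error magnitude e = 6, c = [0, 6, 8, 3, 1].

Step 1: column multipliers v_i = (∏_{j≠i}(α_i − α_j))^{−1} mod 11.
  i = 1 (α = 1): (1−8)(1−3)(1−10)(1−4) = (−7)·(−2)·(−9)·(−3) = 378 ≡ 4, so v_1 = 4^{−1} = 3 (mod 11).
  i = 2 (α = 8): (8−1)(8−3)(8−10)(8−4) = 7·5·(−2)·4 = −280 ≡ 6, so v_2 = 6^{−1} = 2 (mod 11).
  i = 3 (α = 3): (3−1)(3−8)(3−10)(3−4) = 2·(−5)·(−7)·(−1) = −70 ≡ 7, so v_3 = 7^{−1} = 8 (mod 11).
  i = 4 (α = 10): (10−1)(10−8)(10−3)(10−4) = 9·2·7·6 = 756 ≡ 8, so v_4 = 8^{−1} = 7 (mod 11).
  i = 5 (α = 4): (4−1)(4−8)(4−3)(4−10) = 3·(−4)·1·(−6) = 72 ≡ 6, so v_5 = 6^{−1} = 2 (mod 11).
  v = [3, 2, 8, 7, 2].
Step 2: syndromes of r = [0, 6, 3, 3, 1] (all sums mod 11).
  S_0 = Σ v_i r_i = 3·0 + 2·6 + 8·3 + 7·3 + 2·1 = 59 ≡ 4.
  S_1 = Σ v_i α_i r_i = 3·1·0 + 2·8·6 + 8·3·3 + 7·10·3 + 2·4·1 = 386 ≡ 1.
  α_i^2 mod 11 = [1, 9, 9, 1, 5].
  S_2 = Σ v_i α_i^2 r_i = 3·1·0 + 2·9·6 + 8·9·3 + 7·1·3 + 2·5·1 = 355 ≡ 3.
  S = (4, 1, 3) ≠ 0, so r is not a codeword (an error is present).
Step 3: locate the error. For a single error e at position i, S_ℓ = v_i·e·α_i^ℓ, so α_err = S_1/S_0.
  S_0^{−1} = 4^{−1} = 3 (mod 11), so α_err = 1·3 = 3 ≡ 3 = α_3. Error position i = 3.
  Consistency check: S_2/S_1 = 3·1 = 3 ≡ 3 = α_err ✓ (single-error assumption holds).
Step 4: error magnitude e = S_0/v_3 = S_0·∏_{j≠3}(α_3 − α_j) = 4·7 = 28 ≡ 6 (mod 11).
Step 5: correct position 3: c_3 = r_3 − e = 3 − 6 ≡ 8 (mod 11). Hence c = [0, 6, 8, 3, 1].
  Check: interpolating c through the α_i gives m(x) = 7 + 4·x (degree < 2) with m(α_i) = c_i for every i, so c is indeed a codeword.


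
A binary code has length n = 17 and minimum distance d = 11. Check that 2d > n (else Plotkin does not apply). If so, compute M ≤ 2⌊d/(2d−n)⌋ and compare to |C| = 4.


Plotkin bound M ≤ 4; given |C| = 4 ≤ bound (satisfied).

Check applicability: 2d = 22, n = 17.
2d − n = 5 > 0, so Plotkin applies.
Compute d/(2d−n) = 11/5 ≈ 2.2000.
⌊d/(2d−n)⌋ = 2.
Plotkin bound: M ≤ 2·2 = 4.
Given |C| = 4, check: satisfied.
This |C| is at the Plotkin bound.


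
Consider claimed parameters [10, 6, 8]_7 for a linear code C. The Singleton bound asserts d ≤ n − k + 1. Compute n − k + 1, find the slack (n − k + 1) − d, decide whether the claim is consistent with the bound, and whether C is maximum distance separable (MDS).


Singleton RHS = n − k + 1 = 5, slack = -3, bound violated (no such code; not MDS).

Singleton bound: d ≤ n − k + 1.
Here n = 10, k = 6, so n − k + 1 = 5.
Given d = 8, check d ≤ 5: NO.
Slack = (n − k + 1) − d = -3.
The slack is negative: d = 8 exceeds n − k + 1 = 5 by 3, so the Singleton bound is violated and no linear [10, 6, 8]_7 code can exist. In particular it is not MDS (MDS requires d = n − k + 1 exactly).
Description: the claimed parameters are [10, 6, 8]_7; such a code would be impossible (violates the Singleton bound).


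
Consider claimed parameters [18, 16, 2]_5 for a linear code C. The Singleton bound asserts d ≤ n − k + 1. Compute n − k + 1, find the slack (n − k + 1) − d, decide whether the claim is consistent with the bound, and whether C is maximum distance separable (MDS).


Singleton RHS = n − k + 1 = 3, slack = 1, bound satisfied, not MDS.

Singleton bound: d ≤ n − k + 1.
Here n = 18, k = 16, so n − k + 1 = 3.
Given d = 2, check d ≤ 3: YES.
Slack = (n − k + 1) − d = 1.
The code is NOT MDS (slack = 1 > 0).
Description: the claimed parameters are [18, 16, 2]_5; such a code would be non-MDS.


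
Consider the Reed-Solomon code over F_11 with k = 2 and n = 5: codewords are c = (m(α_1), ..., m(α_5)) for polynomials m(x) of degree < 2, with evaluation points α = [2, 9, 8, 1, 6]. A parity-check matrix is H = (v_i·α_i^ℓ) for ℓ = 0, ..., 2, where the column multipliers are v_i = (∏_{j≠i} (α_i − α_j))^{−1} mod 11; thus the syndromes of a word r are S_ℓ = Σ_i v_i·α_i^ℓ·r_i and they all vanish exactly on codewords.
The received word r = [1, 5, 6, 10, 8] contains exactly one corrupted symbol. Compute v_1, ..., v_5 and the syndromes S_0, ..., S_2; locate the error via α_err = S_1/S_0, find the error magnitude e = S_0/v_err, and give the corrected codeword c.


S = (6, 6, 6), error at position 4, error magnitude e = 8, c = [1, 5, 6, 2, 8].

Step 1: column multipliers v_i = (∏_{j≠i}(α_i − α_j))^{−1} mod 11.
  i = 1 (α = 2): (2−9)(2−8)(2−1)(2−6) = (−7)·(−6)·1·(−4) = −168 ≡ 8, so v_1 = 8^{−1} = 7 (mod 11).
  i = 2 (α = 9): (9−2)(9−8)(9−1)(9−6) = 7·1·8·3 = 168 ≡ 3, so v_2 = 3^{−1} = 4 (mod 11).
  i = 3 (α = 8): (8−2)(8−9)(8−1)(8−6) = 6·(−1)·7·2 = −84 ≡ 4, so v_3 = 4^{−1} = 3 (mod 11).
  i = 4 (α = 1): (1−2)(1−9)(1−8)(1−6) = (−1)·(−8)·(−7)·(−5) = 280 ≡ 5, so v_4 = 5^{−1} = 9 (mod 11).
  i = 5 (α = 6): (6−2)(6−9)(6−8)(6−1) = 4·(−3)·(−2)·5 = 120 ≡ 10, so v_5 = 10^{−1} = 10 (mod 11).
  v = [7, 4, 3, 9, 10].
Step 2: syndromes of r = [1, 5, 6, 10, 8] (all sums mod 11).
  S_0 = Σ v_i r_i = 7·1 + 4·5 + 3·6 + 9·10 + 10·8 = 215 ≡ 6.
  S_1 = Σ v_i α_i r_i = 7·2·1 + 4·9·5 + 3·8·6 + 9·1·10 + 10·6·8 = 908 ≡ 6.
  α_i^2 mod 11 = [4, 4, 9, 1, 3].
  S_2 = Σ v_i α_i^2 r_i = 7·4·1 + 4·4·5 + 3·9·6 + 9·1·10 + 10·3·8 = 600 ≡ 6.
  S = (6, 6, 6) ≠ 0, so r is not a codeword (an error is present).
Step 3: locate the error. For a single error e at position i, S_ℓ = v_i·e·α_i^ℓ, so α_err = S_1/S_0.
  S_0^{−1} = 6^{−1} = 2 (mod 11), so α_err = 6·2 = 12 ≡ 1 = α_4. Error position i = 4.
  Consistency check: S_2/S_1 = 6·2 = 12 ≡ 1 = α_err ✓ (single-error assumption holds).
Step 4: error magnitude e = S_0/v_4 = S_0·∏_{j≠4}(α_4 − α_j) = 6·5 = 30 ≡ 8 (mod 11).
Step 5: correct position 4: c_4 = r_4 − e = 10 − 8 ≡ 2 (mod 11). Hence c = [1, 5, 6, 2, 8].
  Check: interpolating c through the α_i gives m(x) = 3 + 10·x (degree < 2) with m(α_i) = c_i for every i, so c is indeed a codeword.


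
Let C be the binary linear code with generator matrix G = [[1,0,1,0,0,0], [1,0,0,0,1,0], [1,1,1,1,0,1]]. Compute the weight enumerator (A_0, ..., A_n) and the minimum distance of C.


Weight distribution: A_0 = 1, A_2 = 3, A_3 = 1, A_5 = 3. Minimum distance d = 2.

Enumerate all 2^3 = 8 messages m ∈ F_2^3.
For each, compute codeword c = mG in F_2^6, then tally its weight.
  m = 000 → c = 000000, weight = 0.
  m = 100 → c = 101000, weight = 2.
  m = 010 → c = 100010, weight = 2.
  m = 110 → c = 001010, weight = 2.
  m = 001 → c = 111101, weight = 5.
  m = 101 → c = 010101, weight = 3.
  m = 011 → c = 011111, weight = 5.
  m = 111 → c = 110111, weight = 5.
Tally weights:
  weight 0: 1 codewords.
  weight 2: 3 codewords.
  weight 3: 1 codewords.
  weight 5: 3 codewords.
Minimum distance d = smallest w > 0 with A_w > 0 = 2.
Sanity: Σ A_w = 8 = 2^3 = 8 ✓.


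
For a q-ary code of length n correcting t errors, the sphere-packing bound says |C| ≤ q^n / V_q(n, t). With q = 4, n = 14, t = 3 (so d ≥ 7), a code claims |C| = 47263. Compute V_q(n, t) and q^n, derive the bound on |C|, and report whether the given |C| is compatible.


V_q(n, t) = 10690, q^n = 268435456, Hamming bound = 25110, |C| = 47263 > bound (violated).

Step 1: Compute V_q(n, t) = Σ_{j=0}^3 C(n, j) (q−1)^j.
  j = 0: C(14,0)·(3)^0 = 1·1 = 1.
  j = 1: C(14,1)·(3)^1 = 14·3 = 42.
  j = 2: C(14,2)·(3)^2 = 91·9 = 819.
  j = 3: C(14,3)·(3)^3 = 364·27 = 9828.
  V_q(n, t) = 1 + 42 + 819 + 9828 = 10690.
Step 2: q^n = 4^14 = 268435456.
Step 3: Hamming bound ⌊q^n / V_q(n,t)⌋ = ⌊268435456/10690⌋ = 25110.
Step 4: Compare |C| = 47263 to 25110: violated.
The claimed |C| lies above the Hamming bound, so no 4-ary code of length 14 with d ≥ 7 can have 47263 codewords.


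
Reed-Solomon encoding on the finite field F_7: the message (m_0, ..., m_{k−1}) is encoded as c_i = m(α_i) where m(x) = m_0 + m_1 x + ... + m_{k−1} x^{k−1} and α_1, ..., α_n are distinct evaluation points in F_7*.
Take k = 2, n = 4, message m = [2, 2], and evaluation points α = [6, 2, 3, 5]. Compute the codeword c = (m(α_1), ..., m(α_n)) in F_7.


c = [0, 6, 1, 5]

Message polynomial: m(x) = 2 + 2·x (mod 7).
For each evaluation point α_i, compute m(α_i) mod 7:
  α_1 = 6: Horner steps 2 → 0, so m(6) = 0.
  α_2 = 2: Horner steps 2 → 6, so m(2) = 6.
  α_3 = 3: Horner steps 2 → 1, so m(3) = 1.
  α_4 = 5: Horner steps 2 → 5, so m(5) = 5.
Codeword c = [0, 6, 1, 5] ∈ F_7^4.


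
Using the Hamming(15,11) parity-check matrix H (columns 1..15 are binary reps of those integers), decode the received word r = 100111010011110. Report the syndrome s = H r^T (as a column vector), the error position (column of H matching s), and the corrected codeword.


s = (1, 0, 1, 0)^T, error position = 10, corrected codeword c = 100111010111110

Compute s = H r^T mod 2 one row at a time:
  s_1 = 1 + 0 + 0 + 1 + 1 + 1 + 1 + 0 = 5 ≡ 1 (mod 2).
  s_2 = 1 + 1 + 1 + 0 + 1 + 1 + 1 + 0 = 6 ≡ 0 (mod 2).
  s_3 = 0 + 0 + 1 + 0 + 0 + 1 + 1 + 0 = 3 ≡ 1 (mod 2).
  s_4 = 1 + 0 + 1 + 0 + 0 + 1 + 1 + 0 = 4 ≡ 0 (mod 2).
s = (1, 0, 1, 0)^T — this equals column 10 of H (binary 1010), so error is at position 10.
Correct: flip bit 10 of r = 100111010011110 to get c = 100111010111110.


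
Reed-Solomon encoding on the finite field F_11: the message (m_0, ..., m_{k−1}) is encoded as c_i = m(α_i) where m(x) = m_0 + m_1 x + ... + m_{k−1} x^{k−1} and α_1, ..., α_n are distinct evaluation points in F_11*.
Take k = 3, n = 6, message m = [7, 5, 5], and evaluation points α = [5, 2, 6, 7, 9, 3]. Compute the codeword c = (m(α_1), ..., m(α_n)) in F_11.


c = [3, 4, 8, 1, 6, 1]

Message polynomial: m(x) = 7 + 5·x + 5·x^2 (mod 11).
For each evaluation point α_i, compute m(α_i) mod 11:
  α_1 = 5: Horner steps 5 → 8 → 3, so m(5) = 3.
  α_2 = 2: Horner steps 5 → 4 → 4, so m(2) = 4.
  α_3 = 6: Horner steps 5 → 2 → 8, so m(6) = 8.
  α_4 = 7: Horner steps 5 → 7 → 1, so m(7) = 1.
  α_5 = 9: Horner steps 5 → 6 → 6, so m(9) = 6.
  α_6 = 3: Horner steps 5 → 9 → 1, so m(3) = 1.
Codeword c = [3, 4, 8, 1, 6, 1] ∈ F_11^6.


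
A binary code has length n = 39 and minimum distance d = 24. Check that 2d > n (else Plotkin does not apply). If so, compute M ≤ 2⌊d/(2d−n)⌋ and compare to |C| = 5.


Plotkin bound M ≤ 4; given |C| = 5 > bound (violated).

Check applicability: 2d = 48, n = 39.
2d − n = 9 > 0, so Plotkin applies.
Compute d/(2d−n) = 24/9 ≈ 2.6667.
⌊d/(2d−n)⌋ = 2.
Plotkin bound: M ≤ 2·2 = 4.
Given |C| = 5, check: VIOLATED.
This |C| is above the Plotkin bound, so no binary code with n = 39, d = 24 and 5 codewords exists.


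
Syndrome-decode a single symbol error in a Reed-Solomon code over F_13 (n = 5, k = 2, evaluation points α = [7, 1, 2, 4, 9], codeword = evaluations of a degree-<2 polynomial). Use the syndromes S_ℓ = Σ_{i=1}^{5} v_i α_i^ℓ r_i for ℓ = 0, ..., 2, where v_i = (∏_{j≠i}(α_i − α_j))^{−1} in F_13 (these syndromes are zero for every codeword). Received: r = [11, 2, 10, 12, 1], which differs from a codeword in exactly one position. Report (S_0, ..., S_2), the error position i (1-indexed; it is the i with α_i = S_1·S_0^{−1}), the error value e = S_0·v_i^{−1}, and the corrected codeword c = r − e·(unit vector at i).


S = (1, 4, 3), error at position 4, error magnitude e = 12, c = [11, 2, 10, 0, 1].

Step 1: column multipliers v_i = (∏_{j≠i}(α_i − α_j))^{−1} mod 13.
  i = 1 (α = 7): (7−1)(7−2)(7−4)(7−9) = 6·5·3·(−2) = −180 ≡ 2, so v_1 = 2^{−1} = 7 (mod 13).
  i = 2 (α = 1): (1−7)(1−2)(1−4)(1−9) = (−6)·(−1)·(−3)·(−8) = 144 ≡ 1, so v_2 = 1^{−1} = 1 (mod 13).
  i = 3 (α = 2): (2−7)(2−1)(2−4)(2−9) = (−5)·1·(−2)·(−7) = −70 ≡ 8, so v_3 = 8^{−1} = 5 (mod 13).
  i = 4 (α = 4): (4−7)(4−1)(4−2)(4−9) = (−3)·3·2·(−5) = 90 ≡ 12, so v_4 = 12^{−1} = 12 (mod 13).
  i = 5 (α = 9): (9−7)(9−1)(9−2)(9−4) = 2·8·7·5 = 560 ≡ 1, so v_5 = 1^{−1} = 1 (mod 13).
  v = [7, 1, 5, 12, 1].
Step 2: syndromes of r = [11, 2, 10, 12, 1] (all sums mod 13).
  S_0 = Σ v_i r_i = 7·11 + 1·2 + 5·10 + 12·12 + 1·1 = 274 ≡ 1.
  S_1 = Σ v_i α_i r_i = 7·7·11 + 1·1·2 + 5·2·10 + 12·4·12 + 1·9·1 = 1226 ≡ 4.
  α_i^2 mod 13 = [10, 1, 4, 3, 3].
  S_2 = Σ v_i α_i^2 r_i = 7·10·11 + 1·1·2 + 5·4·10 + 12·3·12 + 1·3·1 = 1407 ≡ 3.
  S = (1, 4, 3) ≠ 0, so r is not a codeword (an error is present).
Step 3: locate the error. For a single error e at position i, S_ℓ = v_i·e·α_i^ℓ, so α_err = S_1/S_0.
  S_0^{−1} = 1^{−1} = 1 (mod 13), so α_err = 4·1 = 4 ≡ 4 = α_4. Error position i = 4.
  Consistency check: S_2/S_1 = 3·10 = 30 ≡ 4 = α_err ✓ (single-error assumption holds).
Step 4: error magnitude e = S_0/v_4 = S_0·∏_{j≠4}(α_4 − α_j) = 1·12 = 12 ≡ 12 (mod 13).
Step 5: correct position 4: c_4 = r_4 − e = 12 − 12 ≡ 0 (mod 13). Hence c = [11, 2, 10, 0, 1].
  Check: interpolating c through the α_i gives m(x) = 7 + 8·x (degree < 2) with m(α_i) = c_i for every i, so c is indeed a codeword.
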